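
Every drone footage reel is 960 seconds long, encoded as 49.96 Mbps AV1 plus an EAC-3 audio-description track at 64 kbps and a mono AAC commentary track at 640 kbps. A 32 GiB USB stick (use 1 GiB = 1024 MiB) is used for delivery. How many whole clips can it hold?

Audio total: 64 + 640 = 704 kbps = 0.704 Mbps.
Total bitrate: 50.664 Mbps.
Per item: 50.664 Mbps × 960 s = 48,637 Mb = 6,080 MB.
Capacity: 32 GiB = 274,878 Mb; 5.65 items → 5 complete.

5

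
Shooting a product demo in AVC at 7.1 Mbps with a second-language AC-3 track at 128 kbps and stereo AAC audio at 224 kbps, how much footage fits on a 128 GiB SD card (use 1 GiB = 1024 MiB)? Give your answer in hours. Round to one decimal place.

Audio total: 128 + 224 = 352 kbps = 0.352 Mbps.
Total bitrate: 7.1 + 0.352 = 7.452 Mbps.
Capacity: 128 GiB = 1,099,512 Mb.
Recording time: 1,099,512 / 7.452 = 147,546 s ≈ 41.0 hours.

41.0 hours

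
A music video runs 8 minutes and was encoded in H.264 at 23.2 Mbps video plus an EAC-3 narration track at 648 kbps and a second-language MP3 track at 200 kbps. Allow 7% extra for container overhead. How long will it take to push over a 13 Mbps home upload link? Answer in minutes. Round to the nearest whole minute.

8 min = 480 s
Audio total: 648 + 200 = 848 kbps = 0.848 Mbps.
Total bitrate: 24.048 Mbps.
File: 24.048 Mbps × 480 s = 11543.0 Mb.
With 7% container overhead: ×1.07. → 12351.1 Mb.
At 13 Mbps: 12351.1 / 13 = 950.1 s ≈ 15.8 minutes.

16 minutes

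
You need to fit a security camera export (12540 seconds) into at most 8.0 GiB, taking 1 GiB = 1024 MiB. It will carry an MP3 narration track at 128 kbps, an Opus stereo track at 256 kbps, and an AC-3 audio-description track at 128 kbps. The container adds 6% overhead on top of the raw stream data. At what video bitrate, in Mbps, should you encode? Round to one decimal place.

4.7 Mbps

Budget: 8.0 GiB = 68719.5 Mb.
Stream payload after overhead: 68719.5 / 1.06 = 64829.7 Mb.
Total bitrate budget: 64829.7 Mb / 12540 s = 5.170 Mbps.
Audio total: 128 + 256 + 128 = 512 kbps = 0.512 Mbps.
Video: 5.170 − 0.512 = 4.658 Mbps.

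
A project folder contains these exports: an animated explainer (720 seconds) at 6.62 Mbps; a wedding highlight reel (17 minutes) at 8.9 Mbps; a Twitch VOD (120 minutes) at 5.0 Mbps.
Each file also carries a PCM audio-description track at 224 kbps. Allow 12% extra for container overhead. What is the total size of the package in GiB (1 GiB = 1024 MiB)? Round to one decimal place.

Audio: 224 kbps = 0.224 Mbps.
animated explainer: 6.844 Mbps × 720 s × 1.12 = 5519.0 Mb
wedding highlight reel: 9.124 Mbps × 1020 s × 1.12 = 10423.3 Mb
Twitch VOD: 5.224 Mbps × 7200 s × 1.12 = 42126.3 Mb
Total: 58068.6 Mb = 7258.6 MB.
= 6.760 GiB.

6.8 GiB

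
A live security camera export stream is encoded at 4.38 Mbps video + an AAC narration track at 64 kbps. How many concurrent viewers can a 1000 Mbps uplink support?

225

Audio: 64 kbps = 0.064 Mbps.
Per-viewer media rate: 4.444 Mbps.
1000 Mbps = 1,000 Mbps; 1,000 / 4.444 = 225.02 → 225 viewers.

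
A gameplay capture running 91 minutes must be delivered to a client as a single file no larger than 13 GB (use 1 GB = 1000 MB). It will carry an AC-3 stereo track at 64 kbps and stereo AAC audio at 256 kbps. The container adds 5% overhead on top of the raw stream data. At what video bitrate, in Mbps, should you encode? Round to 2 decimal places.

17.82 Mbps

Budget: 13 GB = 104000.0 Mb.
Stream payload after overhead: 104000.0 / 1.05 = 99047.6 Mb.
91 min = 5460 s
Total bitrate budget: 99047.6 Mb / 5460 s = 18.141 Mbps.
Audio total: 64 + 256 = 320 kbps = 0.320 Mbps.
Video: 18.141 − 0.320 = 17.821 Mbps.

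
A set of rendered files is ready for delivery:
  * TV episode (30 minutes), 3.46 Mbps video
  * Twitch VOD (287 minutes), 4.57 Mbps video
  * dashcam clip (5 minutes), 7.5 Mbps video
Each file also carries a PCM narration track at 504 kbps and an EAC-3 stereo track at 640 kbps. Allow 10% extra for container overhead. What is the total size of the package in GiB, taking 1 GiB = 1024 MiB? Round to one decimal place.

14.0 GiB

Audio total: 504 + 640 = 1144 kbps = 1.144 Mbps.
TV episode: 4.604 Mbps × 1800 s × 1.10 = 9115.9 Mb
Twitch VOD: 5.714 Mbps × 17220 s × 1.10 = 108234.6 Mb
dashcam clip: 8.644 Mbps × 300 s × 1.10 = 2852.5 Mb
Total: 120203.0 Mb = 15025.4 MB.
= 13.99 GiB.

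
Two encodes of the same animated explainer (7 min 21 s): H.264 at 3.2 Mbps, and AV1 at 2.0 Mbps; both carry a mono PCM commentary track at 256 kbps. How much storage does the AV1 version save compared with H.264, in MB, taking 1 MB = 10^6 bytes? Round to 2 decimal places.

7 min 21 s = 441 s
Audio: 256 kbps = 0.256 Mbps.
H.264: 3.456 Mbps × 441 s = 1524.1 Mb = 190.512 MB.
AV1: 2.256 Mbps × 441 s = 994.9 Mb = 124.362 MB.
Saving: 190.512 − 124.362 = 66.150 MB.

66.15 MB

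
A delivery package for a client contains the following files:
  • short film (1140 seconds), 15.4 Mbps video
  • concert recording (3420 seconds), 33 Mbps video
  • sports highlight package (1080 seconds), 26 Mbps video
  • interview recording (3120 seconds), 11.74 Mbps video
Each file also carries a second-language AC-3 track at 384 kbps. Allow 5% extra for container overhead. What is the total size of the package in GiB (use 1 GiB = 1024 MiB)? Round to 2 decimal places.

Audio: 384 kbps = 0.384 Mbps.
short film: 15.784 Mbps × 1140 s × 1.05 = 18893.4 Mb
concert recording: 33.384 Mbps × 3420 s × 1.05 = 119881.9 Mb
sports highlight package: 26.384 Mbps × 1080 s × 1.05 = 29919.5 Mb
interview recording: 12.124 Mbps × 3120 s × 1.05 = 39718.2 Mb
Total: 208413.1 Mb = 26051.6 MB.
= 24.26 GiB.

24.26 GiB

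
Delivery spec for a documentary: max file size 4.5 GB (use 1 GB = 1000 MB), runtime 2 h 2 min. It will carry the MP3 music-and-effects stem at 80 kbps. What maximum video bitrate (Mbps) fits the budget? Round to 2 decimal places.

Budget: 4.5 GB = 36000.0 Mb.
2 h 2 min = 122 min = 7320 s
Total bitrate budget: 36000.0 Mb / 7320 s = 4.918 Mbps.
Audio: 80 kbps = 0.080 Mbps.
Video: 4.918 − 0.080 = 4.838 Mbps.

4.84 Mbps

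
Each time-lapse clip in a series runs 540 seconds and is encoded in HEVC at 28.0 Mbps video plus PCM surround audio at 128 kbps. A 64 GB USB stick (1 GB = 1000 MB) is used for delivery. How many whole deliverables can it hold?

Audio: 128 kbps = 0.128 Mbps.
Total bitrate: 28.128 Mbps.
Per item: 28.128 Mbps × 540 s = 15,189 Mb = 1,899 MB.
Capacity: 64 GB = 512,000 Mb; 33.71 items → 33 complete.

33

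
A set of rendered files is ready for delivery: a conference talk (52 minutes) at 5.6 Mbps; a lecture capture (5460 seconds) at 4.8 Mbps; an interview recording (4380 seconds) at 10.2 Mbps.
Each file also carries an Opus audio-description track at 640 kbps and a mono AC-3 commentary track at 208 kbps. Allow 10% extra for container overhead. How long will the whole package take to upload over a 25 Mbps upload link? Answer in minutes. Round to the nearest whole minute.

Audio total: 640 + 208 = 848 kbps = 0.848 Mbps.
conference talk: 6.448 Mbps × 3120 s × 1.10 = 22129.5 Mb
lecture capture: 5.648 Mbps × 5460 s × 1.10 = 33921.9 Mb
interview recording: 11.048 Mbps × 4380 s × 1.10 = 53229.3 Mb
Total: 109280.7 Mb = 13660.1 MB.
At 25 Mbps: 109280.7 / 25 = 4371 s ≈ 72.9 minutes.

73 minutes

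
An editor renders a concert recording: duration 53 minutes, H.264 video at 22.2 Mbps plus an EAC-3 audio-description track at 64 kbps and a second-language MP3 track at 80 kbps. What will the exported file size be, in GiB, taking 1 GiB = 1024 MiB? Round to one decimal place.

53 min = 3180 s
Audio total: 64 + 80 = 144 kbps = 0.144 Mbps.
Total bitrate: 22.2 + 0.144 = 22.344 Mbps.
Stream data: 22.344 Mbps × 3180 s = 71053.9 Mb.
71,054 Mb = 8,881,740,000 bytes ÷ 1,073,741,824 = 8.272 GiB.

8.3 GiB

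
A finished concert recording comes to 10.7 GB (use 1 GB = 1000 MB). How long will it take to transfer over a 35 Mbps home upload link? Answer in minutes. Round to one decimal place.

40.8 minutes

File: 10.7 GB = 85600.0 Mb.
At 35 Mbps: 85600.0 / 35 = 2445.7 s ≈ 40.8 minutes.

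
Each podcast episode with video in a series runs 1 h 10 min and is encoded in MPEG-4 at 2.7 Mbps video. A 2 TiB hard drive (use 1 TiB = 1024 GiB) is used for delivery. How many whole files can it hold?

1 h 10 min = 70 min = 4200 s
Per item: 2.700 Mbps × 4200 s = 11,340 Mb = 1,418 MB.
Capacity: 2 TiB = 17,592,186 Mb; 1551.34 items → 1551 complete.

1551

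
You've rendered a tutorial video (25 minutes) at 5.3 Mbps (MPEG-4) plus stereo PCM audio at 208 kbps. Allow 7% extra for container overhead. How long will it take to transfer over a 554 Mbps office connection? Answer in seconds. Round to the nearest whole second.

16 seconds

25 min = 1500 s
Audio: 208 kbps = 0.208 Mbps.
Total bitrate: 5.508 Mbps.
File: 5.508 Mbps × 1500 s = 8262.0 Mb.
With 7% container overhead: ×1.07. → 8840.3 Mb.
At 554 Mbps: 8840.3 / 554 = 16.0 s ≈ 16 seconds.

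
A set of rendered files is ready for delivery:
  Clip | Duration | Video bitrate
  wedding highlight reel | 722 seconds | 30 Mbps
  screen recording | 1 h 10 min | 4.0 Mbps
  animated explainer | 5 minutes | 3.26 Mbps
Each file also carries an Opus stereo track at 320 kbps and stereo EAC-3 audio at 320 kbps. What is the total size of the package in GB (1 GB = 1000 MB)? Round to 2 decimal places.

5.35 GB

Audio total: 320 + 320 = 640 kbps = 0.640 Mbps.
wedding highlight reel: 30.640 Mbps × 722 s = 22122.1 Mb
screen recording: 4.640 Mbps × 4200 s = 19488.0 Mb
animated explainer: 3.900 Mbps × 300 s = 1170.0 Mb
Total: 42780.1 Mb = 5347.5 MB.
= 5.348 GB.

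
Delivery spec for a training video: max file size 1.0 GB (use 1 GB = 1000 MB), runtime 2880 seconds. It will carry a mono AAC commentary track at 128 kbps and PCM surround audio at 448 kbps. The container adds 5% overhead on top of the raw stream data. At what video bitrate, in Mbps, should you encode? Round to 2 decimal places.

2.07 Mbps

Budget: 1.0 GB = 8000.0 Mb.
Stream payload after overhead: 8000.0 / 1.05 = 7619.0 Mb.
Total bitrate budget: 7619.0 Mb / 2880 s = 2.646 Mbps.
Audio total: 128 + 448 = 576 kbps = 0.576 Mbps.
Video: 2.646 − 0.576 = 2.070 Mbps.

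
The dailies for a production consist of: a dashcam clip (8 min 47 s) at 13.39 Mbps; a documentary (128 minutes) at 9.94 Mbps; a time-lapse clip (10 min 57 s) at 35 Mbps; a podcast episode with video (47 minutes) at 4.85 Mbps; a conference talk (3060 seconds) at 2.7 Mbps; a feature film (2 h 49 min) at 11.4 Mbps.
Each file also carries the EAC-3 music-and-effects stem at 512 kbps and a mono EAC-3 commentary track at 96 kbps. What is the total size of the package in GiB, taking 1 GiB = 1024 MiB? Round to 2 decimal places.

Audio total: 512 + 96 = 608 kbps = 0.608 Mbps.
dashcam clip: 13.998 Mbps × 527 s = 7376.9 Mb
documentary: 10.548 Mbps × 7680 s = 81008.6 Mb
time-lapse clip: 35.608 Mbps × 657 s = 23394.5 Mb
podcast episode with video: 5.458 Mbps × 2820 s = 15391.6 Mb
conference talk: 3.308 Mbps × 3060 s = 10122.5 Mb
feature film: 12.008 Mbps × 10140 s = 121761.1 Mb
Total: 259055.2 Mb = 32381.9 MB.
= 30.16 GiB.

30.16 GiB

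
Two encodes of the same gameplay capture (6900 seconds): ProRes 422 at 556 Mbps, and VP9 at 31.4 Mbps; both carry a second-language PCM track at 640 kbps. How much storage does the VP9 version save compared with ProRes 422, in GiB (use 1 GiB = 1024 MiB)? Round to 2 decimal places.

Audio: 640 kbps = 0.640 Mbps.
ProRes 422: 556.640 Mbps × 6900 s = 3840816.0 Mb = 447.130 GiB.
VP9: 32.040 Mbps × 6900 s = 221076.0 Mb = 25.737 GiB.
Saving: 447.130 − 25.737 = 421.393 GiB.

421.39 GiB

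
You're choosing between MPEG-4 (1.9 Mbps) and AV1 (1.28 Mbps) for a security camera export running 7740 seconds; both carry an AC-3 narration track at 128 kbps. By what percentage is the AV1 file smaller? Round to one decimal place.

30.6%

Audio: 128 kbps = 0.128 Mbps.
MPEG-4: 2.028 Mbps × 7740 s = 15696.7 Mb = 1.827 GiB.
AV1: 1.408 Mbps × 7740 s = 10897.9 Mb = 1.269 GiB.
Reduction: (1 − 1.269/1.827) × 100 = 30.57%.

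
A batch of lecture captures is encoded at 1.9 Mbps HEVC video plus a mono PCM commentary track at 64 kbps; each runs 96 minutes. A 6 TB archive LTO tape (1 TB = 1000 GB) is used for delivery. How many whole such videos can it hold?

4243

96 min = 5760 s
Audio: 64 kbps = 0.064 Mbps.
Total bitrate: 1.964 Mbps.
Per item: 1.964 Mbps × 5760 s = 11,313 Mb = 1,414 MB.
Capacity: 6 TB = 48,000,000 Mb; 4243.04 items → 4243 complete.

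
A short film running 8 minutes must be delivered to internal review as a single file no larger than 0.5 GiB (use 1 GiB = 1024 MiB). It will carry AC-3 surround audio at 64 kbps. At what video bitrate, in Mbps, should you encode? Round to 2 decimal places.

8.88 Mbps

Budget: 0.5 GiB = 4295.0 Mb.
8 min = 480 s
Total bitrate budget: 4295.0 Mb / 480 s = 8.948 Mbps.
Audio: 64 kbps = 0.064 Mbps.
Video: 8.948 − 0.064 = 8.884 Mbps.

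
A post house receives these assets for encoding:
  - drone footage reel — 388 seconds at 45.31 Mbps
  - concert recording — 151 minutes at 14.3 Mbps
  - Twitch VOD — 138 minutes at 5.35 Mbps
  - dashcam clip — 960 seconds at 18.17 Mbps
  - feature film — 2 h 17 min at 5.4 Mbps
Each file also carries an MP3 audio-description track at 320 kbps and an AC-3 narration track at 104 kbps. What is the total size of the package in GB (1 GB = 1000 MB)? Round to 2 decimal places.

33.08 GB

Audio total: 320 + 104 = 424 kbps = 0.424 Mbps.
drone footage reel: 45.734 Mbps × 388 s = 17744.8 Mb
concert recording: 14.724 Mbps × 9060 s = 133399.4 Mb
Twitch VOD: 5.774 Mbps × 8280 s = 47808.7 Mb
dashcam clip: 18.594 Mbps × 960 s = 17850.2 Mb
feature film: 5.824 Mbps × 8220 s = 47873.3 Mb
Total: 264676.5 Mb = 33084.6 MB.
= 33.08 GB.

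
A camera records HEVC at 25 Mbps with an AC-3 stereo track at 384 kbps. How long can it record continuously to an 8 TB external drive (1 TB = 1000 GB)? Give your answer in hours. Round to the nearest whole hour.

700 hours

Audio: 384 kbps = 0.384 Mbps.
Total bitrate: 25 + 0.384 = 25.384 Mbps.
Capacity: 8 TB = 64,000,000 Mb.
Recording time: 64,000,000 / 25.384 = 2,521,273 s ≈ 700 hours.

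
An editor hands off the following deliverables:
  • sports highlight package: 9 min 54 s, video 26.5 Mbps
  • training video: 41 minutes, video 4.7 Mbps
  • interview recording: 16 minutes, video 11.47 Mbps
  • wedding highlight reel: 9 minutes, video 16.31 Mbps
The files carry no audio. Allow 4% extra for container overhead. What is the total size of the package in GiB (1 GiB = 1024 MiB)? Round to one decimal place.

5.7 GiB

sports highlight package: 26.500 Mbps × 594 s × 1.04 = 16370.6 Mb
training video: 4.700 Mbps × 2460 s × 1.04 = 12024.5 Mb
interview recording: 11.470 Mbps × 960 s × 1.04 = 11451.6 Mb
wedding highlight reel: 16.310 Mbps × 540 s × 1.04 = 9159.7 Mb
Total: 49006.5 Mb = 6125.8 MB.
= 5.705 GiB.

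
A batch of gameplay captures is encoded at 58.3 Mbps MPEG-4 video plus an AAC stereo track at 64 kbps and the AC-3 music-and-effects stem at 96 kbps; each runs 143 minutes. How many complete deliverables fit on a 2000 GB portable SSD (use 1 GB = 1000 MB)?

143 min = 8580 s
Audio total: 64 + 96 = 160 kbps = 0.160 Mbps.
Total bitrate: 58.460 Mbps.
Per item: 58.460 Mbps × 8580 s = 501,587 Mb = 62,698 MB.
Capacity: 2000 GB = 16,000,000 Mb; 31.90 items → 31 complete.

31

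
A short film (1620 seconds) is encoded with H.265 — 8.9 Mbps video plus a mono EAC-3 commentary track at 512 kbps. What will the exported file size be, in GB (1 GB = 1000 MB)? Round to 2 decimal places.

Audio: 512 kbps = 0.512 Mbps.
Total bitrate: 8.9 + 0.512 = 9.412 Mbps.
Stream data: 9.412 Mbps × 1620 s = 15247.4 Mb.
15,247 Mb ÷ 8 = 1,906 MB → 1.906 GB.

1.91 GB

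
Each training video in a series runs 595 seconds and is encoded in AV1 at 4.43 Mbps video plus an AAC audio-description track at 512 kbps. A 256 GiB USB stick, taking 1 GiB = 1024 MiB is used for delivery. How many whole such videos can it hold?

747

Audio: 512 kbps = 0.512 Mbps.
Total bitrate: 4.942 Mbps.
Per item: 4.942 Mbps × 595 s = 2,940 Mb = 367.6 MB.
Capacity: 256 GiB = 2,199,023 Mb; 747.84 items → 747 complete.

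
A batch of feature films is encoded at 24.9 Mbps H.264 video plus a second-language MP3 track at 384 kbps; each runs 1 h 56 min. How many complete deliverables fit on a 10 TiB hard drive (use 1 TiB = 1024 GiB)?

499

1 h 56 min = 116 min = 6960 s
Audio: 384 kbps = 0.384 Mbps.
Total bitrate: 25.284 Mbps.
Per item: 25.284 Mbps × 6960 s = 175,977 Mb = 21,997 MB.
Capacity: 10 TiB = 87,960,930 Mb; 499.84 items → 499 complete.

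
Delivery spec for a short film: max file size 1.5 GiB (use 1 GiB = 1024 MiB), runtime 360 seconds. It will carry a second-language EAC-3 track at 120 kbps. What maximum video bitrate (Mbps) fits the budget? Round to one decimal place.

35.7 Mbps

Budget: 1.5 GiB = 12884.9 Mb.
Total bitrate budget: 12884.9 Mb / 360 s = 35.791 Mbps.
Audio: 120 kbps = 0.120 Mbps.
Video: 35.791 − 0.120 = 35.671 Mbps.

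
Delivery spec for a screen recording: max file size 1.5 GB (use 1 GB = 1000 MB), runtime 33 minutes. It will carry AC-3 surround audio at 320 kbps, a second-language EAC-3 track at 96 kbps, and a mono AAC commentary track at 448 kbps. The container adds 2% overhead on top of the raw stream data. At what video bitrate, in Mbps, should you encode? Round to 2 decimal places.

5.08 Mbps

Budget: 1.5 GB = 12000.0 Mb.
Stream payload after overhead: 12000.0 / 1.02 = 11764.7 Mb.
33 min = 1980 s
Total bitrate budget: 11764.7 Mb / 1980 s = 5.942 Mbps.
Audio total: 320 + 96 + 448 = 864 kbps = 0.864 Mbps.
Video: 5.942 − 0.864 = 5.078 Mbps.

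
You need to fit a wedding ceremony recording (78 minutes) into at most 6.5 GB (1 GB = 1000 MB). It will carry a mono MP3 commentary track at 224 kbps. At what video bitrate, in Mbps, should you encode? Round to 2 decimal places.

10.89 Mbps

Budget: 6.5 GB = 52000.0 Mb.
78 min = 4680 s
Total bitrate budget: 52000.0 Mb / 4680 s = 11.111 Mbps.
Audio: 224 kbps = 0.224 Mbps.
Video: 11.111 − 0.224 = 10.887 Mbps.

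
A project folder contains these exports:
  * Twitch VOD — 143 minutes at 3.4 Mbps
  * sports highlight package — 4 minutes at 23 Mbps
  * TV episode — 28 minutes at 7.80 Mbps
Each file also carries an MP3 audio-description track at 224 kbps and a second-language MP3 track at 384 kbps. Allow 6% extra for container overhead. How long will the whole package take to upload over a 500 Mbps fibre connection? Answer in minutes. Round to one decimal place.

1.9 minutes

Audio total: 224 + 384 = 608 kbps = 0.608 Mbps.
Twitch VOD: 4.008 Mbps × 8580 s × 1.06 = 36452.0 Mb
sports highlight package: 23.608 Mbps × 240 s × 1.06 = 6005.9 Mb
TV episode: 8.408 Mbps × 1680 s × 1.06 = 14973.0 Mb
Total: 57430.8 Mb = 7178.9 MB.
At 500 Mbps: 57430.8 / 500 = 115 s ≈ 1.91 minutes.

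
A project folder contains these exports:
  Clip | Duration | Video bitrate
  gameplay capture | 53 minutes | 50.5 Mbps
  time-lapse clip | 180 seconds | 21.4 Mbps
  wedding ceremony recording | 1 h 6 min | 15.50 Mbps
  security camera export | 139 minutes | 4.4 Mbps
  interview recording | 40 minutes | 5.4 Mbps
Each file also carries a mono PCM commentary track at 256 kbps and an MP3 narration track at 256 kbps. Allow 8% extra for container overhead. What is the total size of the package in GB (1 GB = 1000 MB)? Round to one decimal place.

Audio total: 256 + 256 = 512 kbps = 0.512 Mbps.
gameplay capture: 51.012 Mbps × 3180 s × 1.08 = 175195.6 Mb
time-lapse clip: 21.912 Mbps × 180 s × 1.08 = 4259.7 Mb
wedding ceremony recording: 16.012 Mbps × 3960 s × 1.08 = 68480.1 Mb
security camera export: 4.912 Mbps × 8340 s × 1.08 = 44243.4 Mb
interview recording: 5.912 Mbps × 2400 s × 1.08 = 15323.9 Mb
Total: 307502.7 Mb = 38437.8 MB.
= 38.44 GB.

38.4 GB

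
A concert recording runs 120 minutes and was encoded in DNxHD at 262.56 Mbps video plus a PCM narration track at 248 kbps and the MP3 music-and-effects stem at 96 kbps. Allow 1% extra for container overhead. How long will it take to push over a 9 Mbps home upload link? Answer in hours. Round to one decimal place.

59.0 hours

120 min = 7200 s
Audio total: 248 + 96 = 344 kbps = 0.344 Mbps.
Total bitrate: 262.904 Mbps.
File: 262.904 Mbps × 7200 s = 1892908.8 Mb.
With 1% container overhead: ×1.01. → 1911837.9 Mb.
At 9 Mbps: 1911837.9 / 9 = 212426.4 s ≈ 59 hours.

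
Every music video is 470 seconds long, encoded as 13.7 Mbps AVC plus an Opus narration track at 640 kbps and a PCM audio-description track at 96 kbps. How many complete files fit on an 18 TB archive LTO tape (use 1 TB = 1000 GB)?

21223

Audio total: 640 + 96 = 736 kbps = 0.736 Mbps.
Total bitrate: 14.436 Mbps.
Per item: 14.436 Mbps × 470 s = 6,785 Mb = 848.1 MB.
Capacity: 18 TB = 144,000,000 Mb; 21223.54 items → 21223 complete.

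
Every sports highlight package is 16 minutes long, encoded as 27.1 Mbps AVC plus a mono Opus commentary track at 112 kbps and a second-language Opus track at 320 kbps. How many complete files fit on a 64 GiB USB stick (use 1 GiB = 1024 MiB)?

16 min = 960 s
Audio total: 112 + 320 = 432 kbps = 0.432 Mbps.
Total bitrate: 27.532 Mbps.
Per item: 27.532 Mbps × 960 s = 26,431 Mb = 3,304 MB.
Capacity: 64 GiB = 549,756 Mb; 20.80 items → 20 complete.

20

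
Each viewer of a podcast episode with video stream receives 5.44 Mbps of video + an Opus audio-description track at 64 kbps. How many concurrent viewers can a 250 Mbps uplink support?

45

Audio: 64 kbps = 0.064 Mbps.
Per-viewer media rate: 5.504 Mbps.
250 Mbps = 250.0 Mbps; 250.0 / 5.504 = 45.42 → 45 viewers.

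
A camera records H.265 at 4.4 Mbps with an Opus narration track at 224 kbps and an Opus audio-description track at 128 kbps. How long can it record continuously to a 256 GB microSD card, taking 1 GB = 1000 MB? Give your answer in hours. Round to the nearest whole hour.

120 hours

Audio total: 224 + 128 = 352 kbps = 0.352 Mbps.
Total bitrate: 4.4 + 0.352 = 4.752 Mbps.
Capacity: 256 GB = 2,048,000 Mb.
Recording time: 2,048,000 / 4.752 = 430,976 s ≈ 120 hours.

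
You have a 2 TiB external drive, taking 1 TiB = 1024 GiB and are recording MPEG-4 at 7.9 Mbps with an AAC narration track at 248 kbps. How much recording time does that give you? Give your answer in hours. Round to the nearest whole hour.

600 hours

Audio: 248 kbps = 0.248 Mbps.
Total bitrate: 7.9 + 0.248 = 8.148 Mbps.
Capacity: 2 TiB = 17,592,186 Mb.
Recording time: 17,592,186 / 8.148 = 2,159,080 s ≈ 600 hours.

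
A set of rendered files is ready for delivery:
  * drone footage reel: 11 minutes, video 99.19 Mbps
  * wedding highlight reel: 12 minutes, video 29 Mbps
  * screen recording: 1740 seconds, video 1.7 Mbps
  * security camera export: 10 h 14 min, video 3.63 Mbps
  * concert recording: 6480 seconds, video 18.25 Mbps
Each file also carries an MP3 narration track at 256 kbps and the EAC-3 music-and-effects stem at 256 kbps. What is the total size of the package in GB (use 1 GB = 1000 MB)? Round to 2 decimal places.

Audio total: 256 + 256 = 512 kbps = 0.512 Mbps.
drone footage reel: 99.702 Mbps × 660 s = 65803.3 Mb
wedding highlight reel: 29.512 Mbps × 720 s = 21248.6 Mb
screen recording: 2.212 Mbps × 1740 s = 3848.9 Mb
security camera export: 4.142 Mbps × 36840 s = 152591.3 Mb
concert recording: 18.762 Mbps × 6480 s = 121577.8 Mb
Total: 365069.9 Mb = 45633.7 MB.
= 45.63 GB.

45.63 GB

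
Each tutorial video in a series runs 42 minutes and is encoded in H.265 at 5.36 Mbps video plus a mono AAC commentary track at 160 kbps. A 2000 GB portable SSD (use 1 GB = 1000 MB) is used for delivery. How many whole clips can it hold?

42 min = 2520 s
Audio: 160 kbps = 0.160 Mbps.
Total bitrate: 5.520 Mbps.
Per item: 5.520 Mbps × 2520 s = 13,910 Mb = 1,739 MB.
Capacity: 2000 GB = 16,000,000 Mb; 1150.22 items → 1150 complete.

1150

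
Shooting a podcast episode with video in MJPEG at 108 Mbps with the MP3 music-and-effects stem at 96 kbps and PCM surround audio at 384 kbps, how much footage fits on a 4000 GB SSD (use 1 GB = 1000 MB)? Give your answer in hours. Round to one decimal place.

81.9 hours

Audio total: 96 + 384 = 480 kbps = 0.480 Mbps.
Total bitrate: 108 + 0.480 = 108.480 Mbps.
Capacity: 4000 GB = 32,000,000 Mb.
Recording time: 32,000,000 / 108.480 = 294,985 s ≈ 81.9 hours.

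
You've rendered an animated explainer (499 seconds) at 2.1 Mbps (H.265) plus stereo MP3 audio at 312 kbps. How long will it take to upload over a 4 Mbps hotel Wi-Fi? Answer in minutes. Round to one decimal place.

5.0 minutes

Audio: 312 kbps = 0.312 Mbps.
Total bitrate: 2.412 Mbps.
File: 2.412 Mbps × 499 s = 1203.6 Mb.
At 4 Mbps: 1203.6 / 4 = 300.9 s ≈ 5.01 minutes.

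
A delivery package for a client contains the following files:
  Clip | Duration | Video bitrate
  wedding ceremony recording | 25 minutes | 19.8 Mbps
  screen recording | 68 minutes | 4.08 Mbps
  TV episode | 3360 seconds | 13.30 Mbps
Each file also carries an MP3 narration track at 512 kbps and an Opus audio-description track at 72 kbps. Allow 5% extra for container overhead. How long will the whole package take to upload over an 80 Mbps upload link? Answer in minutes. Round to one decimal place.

21.1 minutes

Audio total: 512 + 72 = 584 kbps = 0.584 Mbps.
wedding ceremony recording: 20.384 Mbps × 1500 s × 1.05 = 32104.8 Mb
screen recording: 4.664 Mbps × 4080 s × 1.05 = 19980.6 Mb
TV episode: 13.884 Mbps × 3360 s × 1.05 = 48982.8 Mb
Total: 101068.1 Mb = 12633.5 MB.
At 80 Mbps: 101068.1 / 80 = 1263 s ≈ 21.1 minutes.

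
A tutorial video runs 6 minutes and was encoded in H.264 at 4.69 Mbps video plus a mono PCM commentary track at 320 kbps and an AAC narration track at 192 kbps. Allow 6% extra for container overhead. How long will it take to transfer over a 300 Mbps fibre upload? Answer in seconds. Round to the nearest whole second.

6 min = 360 s
Audio total: 320 + 192 = 512 kbps = 0.512 Mbps.
Total bitrate: 5.202 Mbps.
File: 5.202 Mbps × 360 s = 1872.7 Mb.
With 6% container overhead: ×1.06. → 1985.1 Mb.
At 300 Mbps: 1985.1 / 300 = 6.6 s ≈ 6.62 seconds.

7 seconds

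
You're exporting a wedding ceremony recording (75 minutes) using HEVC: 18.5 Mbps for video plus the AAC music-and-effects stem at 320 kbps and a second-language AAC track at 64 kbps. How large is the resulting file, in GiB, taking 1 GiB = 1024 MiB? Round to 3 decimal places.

75 min = 4500 s
Audio total: 320 + 64 = 384 kbps = 0.384 Mbps.
Total bitrate: 18.5 + 0.384 = 18.884 Mbps.
Stream data: 18.884 Mbps × 4500 s = 84978.0 Mb.
84,978 Mb = 10,622,250,000 bytes ÷ 1,073,741,824 = 9.893 GiB.

9.893 GiB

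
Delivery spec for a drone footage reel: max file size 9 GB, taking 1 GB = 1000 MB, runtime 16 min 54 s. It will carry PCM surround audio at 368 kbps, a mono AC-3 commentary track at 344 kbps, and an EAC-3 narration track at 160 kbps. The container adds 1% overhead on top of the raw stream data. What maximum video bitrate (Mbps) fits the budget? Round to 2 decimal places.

69.43 Mbps

Budget: 9 GB = 72000.0 Mb.
Stream payload after overhead: 72000.0 / 1.01 = 71287.1 Mb.
16 min 54 s = 1014 s
Total bitrate budget: 71287.1 Mb / 1014 s = 70.303 Mbps.
Audio total: 368 + 344 + 160 = 872 kbps = 0.872 Mbps.
Video: 70.303 − 0.872 = 69.431 Mbps.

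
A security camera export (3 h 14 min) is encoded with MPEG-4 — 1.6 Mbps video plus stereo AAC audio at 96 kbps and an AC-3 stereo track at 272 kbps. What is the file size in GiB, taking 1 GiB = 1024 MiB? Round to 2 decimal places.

3 h 14 min = 194 min = 11640 s
Audio total: 96 + 272 = 368 kbps = 0.368 Mbps.
Total bitrate: 1.6 + 0.368 = 1.968 Mbps.
Stream data: 1.968 Mbps × 11640 s = 22907.5 Mb.
22,908 Mb = 2,863,440,000 bytes ÷ 1,073,741,824 = 2.667 GiB.

2.67 GiB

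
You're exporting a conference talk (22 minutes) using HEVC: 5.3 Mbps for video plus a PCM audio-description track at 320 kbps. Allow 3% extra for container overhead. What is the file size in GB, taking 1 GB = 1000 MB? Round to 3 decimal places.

0.955 GB

22 min = 1320 s
Audio: 320 kbps = 0.320 Mbps.
Total bitrate: 5.3 + 0.320 = 5.620 Mbps.
Stream data: 5.620 Mbps × 1320 s = 7418.4 Mb.
With 3% container overhead: ×1.03.
7,641 Mb ÷ 8 = 955.1 MB → 0.9551 GB.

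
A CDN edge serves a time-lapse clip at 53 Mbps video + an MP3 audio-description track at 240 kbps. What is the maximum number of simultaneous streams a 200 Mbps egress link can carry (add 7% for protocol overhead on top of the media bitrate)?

Audio: 240 kbps = 0.240 Mbps.
Per-viewer media rate: 53.240 Mbps.
On the wire with 7% overhead: 56.967 Mbps.
200 Mbps = 200.0 Mbps; 200.0 / 56.967 = 3.51 → 3 viewers.

3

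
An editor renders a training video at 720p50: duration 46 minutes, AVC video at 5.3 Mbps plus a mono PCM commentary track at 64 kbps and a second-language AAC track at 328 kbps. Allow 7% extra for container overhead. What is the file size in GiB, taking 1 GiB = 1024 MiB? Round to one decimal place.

2.0 GiB

46 min = 2760 s
Audio total: 64 + 328 = 392 kbps = 0.392 Mbps.
Total bitrate: 5.3 + 0.392 = 5.692 Mbps.
Stream data: 5.692 Mbps × 2760 s = 15709.9 Mb.
With 7% container overhead: ×1.07.
16,810 Mb = 2,101,201,800 bytes ÷ 1,073,741,824 = 1.957 GiB.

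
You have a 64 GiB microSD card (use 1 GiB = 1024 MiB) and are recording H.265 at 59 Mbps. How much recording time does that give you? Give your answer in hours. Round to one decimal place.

Capacity: 64 GiB = 549,756 Mb.
Recording time: 549,756 / 59.000 = 9,318 s ≈ 2.59 hours.

2.6 hours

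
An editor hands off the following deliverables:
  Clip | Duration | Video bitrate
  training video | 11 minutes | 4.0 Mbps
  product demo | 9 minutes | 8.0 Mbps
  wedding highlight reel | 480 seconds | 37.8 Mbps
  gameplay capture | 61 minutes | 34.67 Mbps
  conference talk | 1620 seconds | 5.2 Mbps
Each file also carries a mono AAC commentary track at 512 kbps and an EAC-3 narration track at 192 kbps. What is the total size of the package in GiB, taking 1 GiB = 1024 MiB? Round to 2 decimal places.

Audio total: 512 + 192 = 704 kbps = 0.704 Mbps.
training video: 4.704 Mbps × 660 s = 3104.6 Mb
product demo: 8.704 Mbps × 540 s = 4700.2 Mb
wedding highlight reel: 38.504 Mbps × 480 s = 18481.9 Mb
gameplay capture: 35.374 Mbps × 3660 s = 129468.8 Mb
conference talk: 5.904 Mbps × 1620 s = 9564.5 Mb
Total: 165320.0 Mb = 20665.0 MB.
= 19.25 GiB.

19.25 GiB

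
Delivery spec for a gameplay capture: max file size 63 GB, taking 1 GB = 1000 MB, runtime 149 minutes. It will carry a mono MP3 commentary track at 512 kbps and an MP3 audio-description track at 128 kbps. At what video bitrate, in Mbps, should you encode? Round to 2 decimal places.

55.74 Mbps

Budget: 63 GB = 504000.0 Mb.
149 min = 8940 s
Total bitrate budget: 504000.0 Mb / 8940 s = 56.376 Mbps.
Audio total: 512 + 128 = 640 kbps = 0.640 Mbps.
Video: 56.376 − 0.640 = 55.736 Mbps.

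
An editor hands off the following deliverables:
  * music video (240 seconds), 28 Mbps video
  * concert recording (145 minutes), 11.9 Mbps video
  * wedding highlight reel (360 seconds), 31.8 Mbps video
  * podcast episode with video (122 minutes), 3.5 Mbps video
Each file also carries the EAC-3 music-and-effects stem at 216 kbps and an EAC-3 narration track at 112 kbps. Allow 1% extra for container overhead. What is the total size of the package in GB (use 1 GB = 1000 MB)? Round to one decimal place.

Audio total: 216 + 112 = 328 kbps = 0.328 Mbps.
music video: 28.328 Mbps × 240 s × 1.01 = 6866.7 Mb
concert recording: 12.228 Mbps × 8700 s × 1.01 = 107447.4 Mb
wedding highlight reel: 32.128 Mbps × 360 s × 1.01 = 11681.7 Mb
podcast episode with video: 3.828 Mbps × 7320 s × 1.01 = 28301.2 Mb
Total: 154297.1 Mb = 19287.1 MB.
= 19.29 GB.

19.3 GB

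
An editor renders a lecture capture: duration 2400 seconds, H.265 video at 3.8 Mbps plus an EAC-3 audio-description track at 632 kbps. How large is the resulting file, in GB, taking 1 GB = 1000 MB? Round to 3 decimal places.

Audio: 632 kbps = 0.632 Mbps.
Total bitrate: 3.8 + 0.632 = 4.432 Mbps.
Stream data: 4.432 Mbps × 2400 s = 10636.8 Mb.
10,637 Mb ÷ 8 = 1,330 MB → 1.330 GB.

1.330 GB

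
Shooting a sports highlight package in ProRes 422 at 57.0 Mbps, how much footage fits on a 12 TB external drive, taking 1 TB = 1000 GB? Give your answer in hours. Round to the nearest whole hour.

468 hours

Capacity: 12 TB = 96,000,000 Mb.
Recording time: 96,000,000 / 57.000 = 1,684,211 s ≈ 468 hours.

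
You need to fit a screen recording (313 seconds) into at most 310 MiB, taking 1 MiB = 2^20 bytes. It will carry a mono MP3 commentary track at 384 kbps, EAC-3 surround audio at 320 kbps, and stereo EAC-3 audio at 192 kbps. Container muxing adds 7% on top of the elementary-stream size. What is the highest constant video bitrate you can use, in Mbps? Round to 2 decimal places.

Budget: 310 MiB = 2600.5 Mb.
Stream payload after overhead: 2600.5 / 1.07 = 2430.3 Mb.
Total bitrate budget: 2430.3 Mb / 313 s = 7.765 Mbps.
Audio total: 384 + 320 + 192 = 896 kbps = 0.896 Mbps.
Video: 7.765 − 0.896 = 6.869 Mbps.

6.87 Mbps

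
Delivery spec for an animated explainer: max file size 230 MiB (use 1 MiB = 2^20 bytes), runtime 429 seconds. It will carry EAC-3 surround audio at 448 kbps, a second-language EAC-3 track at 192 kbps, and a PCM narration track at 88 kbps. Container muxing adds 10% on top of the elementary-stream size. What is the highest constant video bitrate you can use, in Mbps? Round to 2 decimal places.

3.36 Mbps

Budget: 230 MiB = 1929.4 Mb.
Stream payload after overhead: 1929.4 / 1.10 = 1754.0 Mb.
Total bitrate budget: 1754.0 Mb / 429 s = 4.089 Mbps.
Audio total: 448 + 192 + 88 = 728 kbps = 0.728 Mbps.
Video: 4.089 − 0.728 = 3.361 Mbps.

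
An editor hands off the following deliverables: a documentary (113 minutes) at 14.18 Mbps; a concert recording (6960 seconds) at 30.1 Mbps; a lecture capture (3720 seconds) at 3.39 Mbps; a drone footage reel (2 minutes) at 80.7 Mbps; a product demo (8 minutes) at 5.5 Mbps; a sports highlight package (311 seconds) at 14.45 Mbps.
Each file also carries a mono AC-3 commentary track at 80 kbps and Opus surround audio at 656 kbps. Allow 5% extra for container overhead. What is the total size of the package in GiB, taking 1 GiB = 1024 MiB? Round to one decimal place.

Audio total: 80 + 656 = 736 kbps = 0.736 Mbps.
documentary: 14.916 Mbps × 6780 s × 1.05 = 106187.0 Mb
concert recording: 30.836 Mbps × 6960 s × 1.05 = 225349.5 Mb
lecture capture: 4.126 Mbps × 3720 s × 1.05 = 16116.2 Mb
drone footage reel: 81.436 Mbps × 120 s × 1.05 = 10260.9 Mb
product demo: 6.236 Mbps × 480 s × 1.05 = 3142.9 Mb
sports highlight package: 15.186 Mbps × 311 s × 1.05 = 4959.0 Mb
Total: 366015.5 Mb = 45751.9 MB.
= 42.61 GiB.

42.6 GiB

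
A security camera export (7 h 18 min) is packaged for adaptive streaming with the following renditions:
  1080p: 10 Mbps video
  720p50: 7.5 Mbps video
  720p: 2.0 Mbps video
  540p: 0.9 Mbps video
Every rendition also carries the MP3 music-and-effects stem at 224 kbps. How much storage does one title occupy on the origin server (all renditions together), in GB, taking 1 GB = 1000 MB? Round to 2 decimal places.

7 h 18 min = 438 min = 26280 s
Audio: 224 kbps = 0.224 Mbps.
Sum of rendition bitrates: (10+0.224) + (7.5+0.224) + (2.0+0.224) + (0.9+0.224) = 21.296 Mbps.
× 26280 s = 559,659 Mb = 69,957 MB = 69.96 GB.

69.96 GB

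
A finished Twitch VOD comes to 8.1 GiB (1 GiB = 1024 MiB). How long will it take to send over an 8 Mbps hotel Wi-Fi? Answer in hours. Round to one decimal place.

2.4 hours

File: 8.1 GiB = 69578.5 Mb.
At 8 Mbps: 69578.5 / 8 = 8697.3 s ≈ 2.42 hours.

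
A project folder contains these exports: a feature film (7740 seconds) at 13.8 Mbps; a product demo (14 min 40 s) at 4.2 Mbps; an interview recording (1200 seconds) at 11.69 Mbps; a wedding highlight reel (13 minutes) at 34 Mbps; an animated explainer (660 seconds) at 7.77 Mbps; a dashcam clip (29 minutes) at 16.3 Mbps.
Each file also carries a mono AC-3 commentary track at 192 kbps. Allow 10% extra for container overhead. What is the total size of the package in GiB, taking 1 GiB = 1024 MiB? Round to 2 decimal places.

Audio: 192 kbps = 0.192 Mbps.
feature film: 13.992 Mbps × 7740 s × 1.10 = 119127.9 Mb
product demo: 4.392 Mbps × 880 s × 1.10 = 4251.5 Mb
interview recording: 11.882 Mbps × 1200 s × 1.10 = 15684.2 Mb
wedding highlight reel: 34.192 Mbps × 780 s × 1.10 = 29336.7 Mb
animated explainer: 7.962 Mbps × 660 s × 1.10 = 5780.4 Mb
dashcam clip: 16.492 Mbps × 1740 s × 1.10 = 31565.7 Mb
Total: 205746.4 Mb = 25718.3 MB.
= 23.95 GiB.

23.95 GiB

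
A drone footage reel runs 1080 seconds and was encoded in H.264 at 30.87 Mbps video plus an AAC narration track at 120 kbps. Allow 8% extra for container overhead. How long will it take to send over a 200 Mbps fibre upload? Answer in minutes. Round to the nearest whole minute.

Audio: 120 kbps = 0.120 Mbps.
Total bitrate: 30.990 Mbps.
File: 30.990 Mbps × 1080 s = 33469.2 Mb.
With 8% container overhead: ×1.08. → 36146.7 Mb.
At 200 Mbps: 36146.7 / 200 = 180.7 s ≈ 3.01 minutes.

3 minutes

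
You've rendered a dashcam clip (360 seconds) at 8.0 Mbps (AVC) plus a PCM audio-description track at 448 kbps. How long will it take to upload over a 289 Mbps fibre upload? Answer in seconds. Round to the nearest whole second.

11 seconds

Audio: 448 kbps = 0.448 Mbps.
Total bitrate: 8.448 Mbps.
File: 8.448 Mbps × 360 s = 3041.3 Mb.
At 289 Mbps: 3041.3 / 289 = 10.5 s ≈ 10.5 seconds.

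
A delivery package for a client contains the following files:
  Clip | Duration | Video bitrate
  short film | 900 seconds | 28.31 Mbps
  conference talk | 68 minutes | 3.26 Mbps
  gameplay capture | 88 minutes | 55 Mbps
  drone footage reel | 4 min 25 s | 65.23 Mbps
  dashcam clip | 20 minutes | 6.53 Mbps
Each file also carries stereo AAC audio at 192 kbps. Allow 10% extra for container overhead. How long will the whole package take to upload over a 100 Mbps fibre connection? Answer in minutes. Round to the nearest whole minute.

65 minutes

Audio: 192 kbps = 0.192 Mbps.
short film: 28.502 Mbps × 900 s × 1.10 = 28217.0 Mb
conference talk: 3.452 Mbps × 4080 s × 1.10 = 15492.6 Mb
gameplay capture: 55.192 Mbps × 5280 s × 1.10 = 320555.1 Mb
drone footage reel: 65.422 Mbps × 265 s × 1.10 = 19070.5 Mb
dashcam clip: 6.722 Mbps × 1200 s × 1.10 = 8873.0 Mb
Total: 392208.2 Mb = 49026.0 MB.
At 100 Mbps: 392208.2 / 100 = 3922 s ≈ 65.4 minutes.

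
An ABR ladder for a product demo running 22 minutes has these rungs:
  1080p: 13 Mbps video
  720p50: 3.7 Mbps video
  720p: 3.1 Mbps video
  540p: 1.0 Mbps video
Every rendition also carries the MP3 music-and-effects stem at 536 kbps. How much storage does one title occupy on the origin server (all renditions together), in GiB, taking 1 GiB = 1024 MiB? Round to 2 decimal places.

3.53 GiB

22 min = 1320 s
Audio: 536 kbps = 0.536 Mbps.
Sum of rendition bitrates: (13+0.536) + (3.7+0.536) + (3.1+0.536) + (1.0+0.536) = 22.944 Mbps.
× 1320 s = 30,286 Mb = 3,786 MB = 3.526 GiB.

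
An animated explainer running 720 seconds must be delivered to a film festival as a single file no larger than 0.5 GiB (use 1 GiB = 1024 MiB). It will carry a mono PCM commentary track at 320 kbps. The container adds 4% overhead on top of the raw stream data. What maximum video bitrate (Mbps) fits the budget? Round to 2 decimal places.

5.42 Mbps

Budget: 0.5 GiB = 4295.0 Mb.
Stream payload after overhead: 4295.0 / 1.04 = 4129.8 Mb.
Total bitrate budget: 4129.8 Mb / 720 s = 5.736 Mbps.
Audio: 320 kbps = 0.320 Mbps.
Video: 5.736 − 0.320 = 5.416 Mbps.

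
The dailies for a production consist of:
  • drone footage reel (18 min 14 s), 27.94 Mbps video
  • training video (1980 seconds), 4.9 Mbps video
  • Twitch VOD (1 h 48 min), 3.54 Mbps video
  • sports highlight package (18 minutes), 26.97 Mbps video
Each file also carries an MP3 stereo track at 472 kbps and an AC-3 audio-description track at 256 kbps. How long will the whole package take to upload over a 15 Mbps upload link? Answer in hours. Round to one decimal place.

Audio total: 472 + 256 = 728 kbps = 0.728 Mbps.
drone footage reel: 28.668 Mbps × 1094 s = 31362.8 Mb
training video: 5.628 Mbps × 1980 s = 11143.4 Mb
Twitch VOD: 4.268 Mbps × 6480 s = 27656.6 Mb
sports highlight package: 27.698 Mbps × 1080 s = 29913.8 Mb
Total: 100076.7 Mb = 12509.6 MB.
At 15 Mbps: 100076.7 / 15 = 6672 s ≈ 1.85 hours.

1.9 hours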